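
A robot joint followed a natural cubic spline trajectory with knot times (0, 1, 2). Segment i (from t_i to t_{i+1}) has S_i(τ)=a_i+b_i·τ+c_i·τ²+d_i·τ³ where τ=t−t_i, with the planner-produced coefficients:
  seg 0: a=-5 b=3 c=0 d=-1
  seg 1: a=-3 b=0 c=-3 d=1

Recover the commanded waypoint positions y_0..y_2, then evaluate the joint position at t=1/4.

y_0=-5 y_1=-3 y_2=-5
S(1/4) = -273/64

y_0 = S_0(0) = a_0 = -5
y_1 = S_1(0) = a_1 = -3
y_2 = S_1(1) = -5
t_q=1/4 is in segment 0 (τ=1/4); S_0(τ)=-273/64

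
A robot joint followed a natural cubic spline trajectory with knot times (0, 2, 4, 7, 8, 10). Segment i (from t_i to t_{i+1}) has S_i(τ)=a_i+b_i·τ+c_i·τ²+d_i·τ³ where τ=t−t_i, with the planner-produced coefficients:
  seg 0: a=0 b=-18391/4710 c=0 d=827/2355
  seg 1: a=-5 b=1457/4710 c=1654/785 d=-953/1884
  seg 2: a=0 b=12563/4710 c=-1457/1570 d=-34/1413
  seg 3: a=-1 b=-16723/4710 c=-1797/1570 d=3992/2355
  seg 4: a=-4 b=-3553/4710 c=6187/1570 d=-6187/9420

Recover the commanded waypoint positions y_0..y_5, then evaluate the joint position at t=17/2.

y_0 = S_0(0) = a_0 = 0
y_1 = S_1(0) = a_1 = -5
y_2 = S_2(0) = a_2 = 0
y_3 = S_3(0) = a_3 = -1
y_4 = S_4(0) = a_4 = -4
y_5 = S_4(2) = 5
t_q=17/2 is in segment 4 (τ=1/2); S_4(τ)=-87269/25120

y_0=0 y_1=-5 y_2=0 y_3=-1 y_4=-4 y_5=5
S(17/2) = -87269/25120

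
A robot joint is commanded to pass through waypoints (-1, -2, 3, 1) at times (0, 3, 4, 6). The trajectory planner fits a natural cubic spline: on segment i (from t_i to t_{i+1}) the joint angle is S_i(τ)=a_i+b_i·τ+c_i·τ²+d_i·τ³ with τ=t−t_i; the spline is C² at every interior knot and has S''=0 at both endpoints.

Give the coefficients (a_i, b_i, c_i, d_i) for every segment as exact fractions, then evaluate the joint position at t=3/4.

Δ: Δ0=-1/3, Δ1=5, Δ2=-1
row 1: diag=8, rhs=32; c'=1/8, d'=4
row 2: denom=6−1·1/8=47/8; d'=(-36−1·4)/(47/8)=-320/47
back: M2=-320/47
back: M1=4−1/8·-320/47=228/47
M: M0=0, M1=228/47, M2=-320/47, M3=0
seg 0: a=-1, c=M0/2=0, d=(M1−M0)/(6·3)=38/141, b=Δ0−h0·(2M0+M1)/6=-389/141
seg 1: a=-2, c=M1/2=114/47, d=(M2−M1)/(6·1)=-274/141, b=Δ1−h1·(2M1+M2)/6=637/141
seg 2: a=3, c=M2/2=-160/47, d=(M3−M2)/(6·2)=80/141, b=Δ2−h2·(2M2+M3)/6=499/141
t_q=3/4 → seg 0, τ=3/4; S=-1+-389/141·τ+0·τ²+38/141·τ³=-4445/1504

  seg 0: a=-1 b=-389/141 c=0 d=38/141
  seg 1: a=-2 b=637/141 c=114/47 d=-274/141
  seg 2: a=3 b=499/141 c=-160/47 d=80/141
S(3/4) = -4445/1504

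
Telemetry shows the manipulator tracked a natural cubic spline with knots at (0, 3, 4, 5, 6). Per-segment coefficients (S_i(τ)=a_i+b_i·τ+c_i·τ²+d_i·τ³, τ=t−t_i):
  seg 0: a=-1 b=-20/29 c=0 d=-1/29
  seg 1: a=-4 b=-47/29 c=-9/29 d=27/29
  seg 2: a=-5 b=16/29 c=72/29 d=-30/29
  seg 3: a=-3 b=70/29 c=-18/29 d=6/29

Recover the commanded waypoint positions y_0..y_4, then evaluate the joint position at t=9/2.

y_0=-1 y_1=-4 y_2=-5 y_3=-3 y_4=-1
S(9/2) = -491/116

y_0 = S_0(0) = a_0 = -1
y_1 = S_1(0) = a_1 = -4
y_2 = S_2(0) = a_2 = -5
y_3 = S_3(0) = a_3 = -3
y_4 = S_3(1) = -1
t_q=9/2 is in segment 2 (τ=1/2); S_2(τ)=-491/116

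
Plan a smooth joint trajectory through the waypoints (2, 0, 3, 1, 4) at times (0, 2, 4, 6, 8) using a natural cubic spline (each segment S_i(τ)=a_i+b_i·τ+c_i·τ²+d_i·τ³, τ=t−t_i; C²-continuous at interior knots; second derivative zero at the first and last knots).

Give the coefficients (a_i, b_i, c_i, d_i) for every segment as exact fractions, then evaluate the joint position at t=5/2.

  seg 0: a=2 b=-53/28 c=0 d=25/112
  seg 1: a=0 b=11/14 c=75/56 d=-55/112
  seg 2: a=3 b=1/4 c=-45/28 d=55/112
  seg 3: a=1 b=-2/7 c=75/56 d=-25/112
S(5/2) = 597/896

Δ: Δ0=-1, Δ1=3/2, Δ2=-1, Δ3=3/2
row 1: diag=8, rhs=15; c'=1/4, d'=15/8
row 2: denom=8−2·1/4=15/2; d'=(-15−2·15/8)/(15/2)=-5/2
row 3: denom=8−2·4/15=112/15; d'=(15−2·-5/2)/(112/15)=75/28
back: M3=75/28
back: M2=-5/2−4/15·75/28=-45/14
back: M1=15/8−1/4·-45/14=75/28
M: M0=0, M1=75/28, M2=-45/14, M3=75/28, M4=0
seg 0: a=2, c=M0/2=0, d=(M1−M0)/(6·2)=25/112, b=Δ0−h0·(2M0+M1)/6=-53/28
seg 1: a=0, c=M1/2=75/56, d=(M2−M1)/(6·2)=-55/112, b=Δ1−h1·(2M1+M2)/6=11/14
seg 2: a=3, c=M2/2=-45/28, d=(M3−M2)/(6·2)=55/112, b=Δ2−h2·(2M2+M3)/6=1/4
seg 3: a=1, c=M3/2=75/56, d=(M4−M3)/(6·2)=-25/112, b=Δ3−h3·(2M3+M4)/6=-2/7
t_q=5/2 → seg 1, τ=1/2; S=0+11/14·τ+75/56·τ²+-55/112·τ³=597/896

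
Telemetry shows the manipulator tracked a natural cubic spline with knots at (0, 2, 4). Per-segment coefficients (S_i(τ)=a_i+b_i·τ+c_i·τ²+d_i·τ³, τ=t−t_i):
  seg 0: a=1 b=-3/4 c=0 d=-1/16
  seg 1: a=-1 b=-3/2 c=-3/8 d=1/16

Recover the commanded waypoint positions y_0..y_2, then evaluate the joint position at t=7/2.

y_0 = S_0(0) = a_0 = 1
y_1 = S_1(0) = a_1 = -1
y_2 = S_1(2) = -5
t_q=7/2 is in segment 1 (τ=3/2); S_1(τ)=-497/128

y_0=1 y_1=-1 y_2=-5
S(7/2) = -497/128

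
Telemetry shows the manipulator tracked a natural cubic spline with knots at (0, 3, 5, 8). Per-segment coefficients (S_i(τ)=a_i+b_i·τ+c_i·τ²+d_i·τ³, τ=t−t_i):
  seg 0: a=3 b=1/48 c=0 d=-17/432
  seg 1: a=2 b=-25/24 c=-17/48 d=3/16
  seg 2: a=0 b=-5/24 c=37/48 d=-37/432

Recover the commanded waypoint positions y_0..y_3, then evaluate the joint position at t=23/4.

y_0=3 y_1=2 y_2=0 y_3=4
S(23/4) = 247/1024

y_0 = S_0(0) = a_0 = 3
y_1 = S_1(0) = a_1 = 2
y_2 = S_2(0) = a_2 = 0
y_3 = S_2(3) = 4
t_q=23/4 is in segment 2 (τ=3/4); S_2(τ)=247/1024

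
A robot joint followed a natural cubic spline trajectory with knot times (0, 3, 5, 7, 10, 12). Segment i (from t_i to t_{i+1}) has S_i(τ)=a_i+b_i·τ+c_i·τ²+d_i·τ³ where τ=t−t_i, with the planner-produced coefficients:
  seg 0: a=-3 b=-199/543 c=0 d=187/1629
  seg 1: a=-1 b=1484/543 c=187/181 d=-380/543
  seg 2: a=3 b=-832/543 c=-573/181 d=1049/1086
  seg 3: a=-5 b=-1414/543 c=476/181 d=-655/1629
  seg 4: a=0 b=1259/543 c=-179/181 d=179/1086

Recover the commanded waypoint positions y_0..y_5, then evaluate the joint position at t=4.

y_0=-3 y_1=-1 y_2=3 y_3=-5 y_4=0 y_5=2
S(4) = 374/181

y_0 = S_0(0) = a_0 = -3
y_1 = S_1(0) = a_1 = -1
y_2 = S_2(0) = a_2 = 3
y_3 = S_3(0) = a_3 = -5
y_4 = S_4(0) = a_4 = 0
y_5 = S_4(2) = 2
t_q=4 is in segment 1 (τ=1); S_1(τ)=374/181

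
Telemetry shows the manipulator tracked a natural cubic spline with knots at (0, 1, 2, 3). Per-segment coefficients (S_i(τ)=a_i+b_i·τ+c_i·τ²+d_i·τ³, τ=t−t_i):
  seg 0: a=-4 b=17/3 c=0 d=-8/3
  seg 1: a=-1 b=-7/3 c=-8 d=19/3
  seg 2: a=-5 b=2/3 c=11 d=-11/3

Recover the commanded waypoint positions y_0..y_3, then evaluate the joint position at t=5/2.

y_0 = S_0(0) = a_0 = -4
y_1 = S_1(0) = a_1 = -1
y_2 = S_2(0) = a_2 = -5
y_3 = S_2(1) = 3
t_q=5/2 is in segment 2 (τ=1/2); S_2(τ)=-19/8

y_0=-4 y_1=-1 y_2=-5 y_3=3
S(5/2) = -19/8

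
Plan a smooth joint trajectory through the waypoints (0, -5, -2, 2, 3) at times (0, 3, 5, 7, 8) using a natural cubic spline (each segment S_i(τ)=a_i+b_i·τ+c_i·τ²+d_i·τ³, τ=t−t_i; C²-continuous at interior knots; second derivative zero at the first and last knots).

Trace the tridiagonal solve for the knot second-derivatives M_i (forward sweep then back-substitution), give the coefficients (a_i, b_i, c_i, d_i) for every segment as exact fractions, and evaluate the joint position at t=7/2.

Δ: Δ0=-5/3, Δ1=3/2, Δ2=2, Δ3=1
row 1: diag=10, rhs=19; c'=1/5, d'=19/10
row 2: denom=8−2·1/5=38/5; d'=(3−2·19/10)/(38/5)=-2/19
row 3: denom=6−2·5/19=104/19; d'=(-6−2·-2/19)/(104/19)=-55/52
back: M3=-55/52
back: M2=-2/19−5/19·-55/52=9/52
back: M1=19/10−1/5·9/52=97/52
M: M0=0, M1=97/52, M2=9/52, M3=-55/52, M4=0
seg 0: a=0, c=M0/2=0, d=(M1−M0)/(6·3)=97/936, b=Δ0−h0·(2M0+M1)/6=-811/312
seg 1: a=-5, c=M1/2=97/104, d=(M2−M1)/(6·2)=-11/78, b=Δ1−h1·(2M1+M2)/6=31/156
seg 2: a=-2, c=M2/2=9/104, d=(M3−M2)/(6·2)=-4/39, b=Δ2−h2·(2M2+M3)/6=349/156
seg 3: a=2, c=M3/2=-55/104, d=(M4−M3)/(6·1)=55/312, b=Δ3−h3·(2M3+M4)/6=211/156
t_q=7/2 → seg 1, τ=1/2; S=-5+31/156·τ+97/104·τ²+-11/78·τ³=-1949/416

  seg 0: a=0 b=-811/312 c=0 d=97/936
  seg 1: a=-5 b=31/156 c=97/104 d=-11/78
  seg 2: a=-2 b=349/156 c=9/104 d=-4/39
  seg 3: a=2 b=211/156 c=-55/104 d=55/312
S(7/2) = -1949/416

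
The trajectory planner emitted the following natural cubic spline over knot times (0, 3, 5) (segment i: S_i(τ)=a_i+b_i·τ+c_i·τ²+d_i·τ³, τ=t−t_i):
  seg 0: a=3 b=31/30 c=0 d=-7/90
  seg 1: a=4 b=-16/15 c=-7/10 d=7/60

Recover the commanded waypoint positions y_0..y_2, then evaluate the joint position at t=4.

y_0 = S_0(0) = a_0 = 3
y_1 = S_1(0) = a_1 = 4
y_2 = S_1(2) = 0
t_q=4 is in segment 1 (τ=1); S_1(τ)=47/20

y_0=3 y_1=4 y_2=0
S(4) = 47/20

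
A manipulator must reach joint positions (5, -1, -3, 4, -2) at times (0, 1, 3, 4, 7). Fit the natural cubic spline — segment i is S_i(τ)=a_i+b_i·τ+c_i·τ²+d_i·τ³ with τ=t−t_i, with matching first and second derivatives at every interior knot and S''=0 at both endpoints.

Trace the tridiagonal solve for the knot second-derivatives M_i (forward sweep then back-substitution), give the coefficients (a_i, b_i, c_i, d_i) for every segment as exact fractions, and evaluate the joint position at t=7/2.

  seg 0: a=5 b=-1589/250 c=0 d=89/250
  seg 1: a=-1 b=-661/125 c=267/250 d=269/500
  seg 2: a=-3 b=136/25 c=537/125 d=-342/125
  seg 3: a=4 b=728/125 c=-489/125 d=163/375
S(7/2) = 113/250

Δ: Δ0=-6, Δ1=-1, Δ2=7, Δ3=-2
row 1: diag=6, rhs=30; c'=1/3, d'=5
row 2: denom=6−2·1/3=16/3; d'=(48−2·5)/(16/3)=57/8
row 3: denom=8−1·3/16=125/16; d'=(-54−1·57/8)/(125/16)=-978/125
back: M3=-978/125
back: M2=57/8−3/16·-978/125=1074/125
back: M1=5−1/3·1074/125=267/125
M: M0=0, M1=267/125, M2=1074/125, M3=-978/125, M4=0
seg 0: a=5, c=M0/2=0, d=(M1−M0)/(6·1)=89/250, b=Δ0−h0·(2M0+M1)/6=-1589/250
seg 1: a=-1, c=M1/2=267/250, d=(M2−M1)/(6·2)=269/500, b=Δ1−h1·(2M1+M2)/6=-661/125
seg 2: a=-3, c=M2/2=537/125, d=(M3−M2)/(6·1)=-342/125, b=Δ2−h2·(2M2+M3)/6=136/25
seg 3: a=4, c=M3/2=-489/125, d=(M4−M3)/(6·3)=163/375, b=Δ3−h3·(2M3+M4)/6=728/125
t_q=7/2 → seg 2, τ=1/2; S=-3+136/25·τ+537/125·τ²+-342/125·τ³=113/250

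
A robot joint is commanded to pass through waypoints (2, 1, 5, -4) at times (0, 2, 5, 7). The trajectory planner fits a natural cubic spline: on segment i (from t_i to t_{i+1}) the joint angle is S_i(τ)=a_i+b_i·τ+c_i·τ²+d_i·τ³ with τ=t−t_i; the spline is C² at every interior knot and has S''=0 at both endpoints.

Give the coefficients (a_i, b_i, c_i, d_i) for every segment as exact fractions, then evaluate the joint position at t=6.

  seg 0: a=2 b=-703/546 c=0 d=215/1092
  seg 1: a=1 b=587/546 c=215/182 d=-23/63
  seg 2: a=5 b=-925/546 c=-383/182 d=383/1092
S(6) = 565/364

Δ: Δ0=-1/2, Δ1=4/3, Δ2=-9/2
row 1: diag=10, rhs=11; c'=3/10, d'=11/10
row 2: denom=10−3·3/10=91/10; d'=(-35−3·11/10)/(91/10)=-383/91
back: M2=-383/91
back: M1=11/10−3/10·-383/91=215/91
M: M0=0, M1=215/91, M2=-383/91, M3=0
seg 0: a=2, c=M0/2=0, d=(M1−M0)/(6·2)=215/1092, b=Δ0−h0·(2M0+M1)/6=-703/546
seg 1: a=1, c=M1/2=215/182, d=(M2−M1)/(6·3)=-23/63, b=Δ1−h1·(2M1+M2)/6=587/546
seg 2: a=5, c=M2/2=-383/182, d=(M3−M2)/(6·2)=383/1092, b=Δ2−h2·(2M2+M3)/6=-925/546
t_q=6 → seg 2, τ=1; S=5+-925/546·τ+-383/182·τ²+383/1092·τ³=565/364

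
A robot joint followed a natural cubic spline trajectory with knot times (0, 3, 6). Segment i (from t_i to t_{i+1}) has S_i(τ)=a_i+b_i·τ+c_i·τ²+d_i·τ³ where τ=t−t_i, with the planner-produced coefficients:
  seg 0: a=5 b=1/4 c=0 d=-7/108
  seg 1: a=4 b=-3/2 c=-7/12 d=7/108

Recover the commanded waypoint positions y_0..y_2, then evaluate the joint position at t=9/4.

y_0 = S_0(0) = a_0 = 5
y_1 = S_1(0) = a_1 = 4
y_2 = S_1(3) = -4
t_q=9/4 is in segment 0 (τ=9/4); S_0(τ)=1235/256

y_0=5 y_1=4 y_2=-4
S(9/4) = 1235/256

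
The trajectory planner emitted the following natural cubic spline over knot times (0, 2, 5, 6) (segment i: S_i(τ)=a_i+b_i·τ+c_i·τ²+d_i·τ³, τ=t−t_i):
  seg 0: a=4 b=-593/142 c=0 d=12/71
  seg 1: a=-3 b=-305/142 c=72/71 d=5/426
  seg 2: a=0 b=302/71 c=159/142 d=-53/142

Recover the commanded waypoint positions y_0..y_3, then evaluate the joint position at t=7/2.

y_0=4 y_1=-3 y_2=0 y_3=5
S(7/2) = -4431/1136

y_0 = S_0(0) = a_0 = 4
y_1 = S_1(0) = a_1 = -3
y_2 = S_2(0) = a_2 = 0
y_3 = S_2(1) = 5
t_q=7/2 is in segment 1 (τ=3/2); S_1(τ)=-4431/1136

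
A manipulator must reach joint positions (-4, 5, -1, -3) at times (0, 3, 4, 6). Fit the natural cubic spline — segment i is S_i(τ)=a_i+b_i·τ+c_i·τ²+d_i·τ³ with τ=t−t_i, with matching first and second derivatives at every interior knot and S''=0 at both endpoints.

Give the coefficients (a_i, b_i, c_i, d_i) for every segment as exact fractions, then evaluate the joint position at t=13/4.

  seg 0: a=-4 b=318/47 c=0 d=-59/141
  seg 1: a=5 b=-213/47 c=-177/47 d=108/47
  seg 2: a=-1 b=-243/47 c=147/47 d=-49/94
S(13/4) = 1379/376

Δ: Δ0=3, Δ1=-6, Δ2=-1
row 1: diag=8, rhs=-54; c'=1/8, d'=-27/4
row 2: denom=6−1·1/8=47/8; d'=(30−1·-27/4)/(47/8)=294/47
back: M2=294/47
back: M1=-27/4−1/8·294/47=-354/47
M: M0=0, M1=-354/47, M2=294/47, M3=0
seg 0: a=-4, c=M0/2=0, d=(M1−M0)/(6·3)=-59/141, b=Δ0−h0·(2M0+M1)/6=318/47
seg 1: a=5, c=M1/2=-177/47, d=(M2−M1)/(6·1)=108/47, b=Δ1−h1·(2M1+M2)/6=-213/47
seg 2: a=-1, c=M2/2=147/47, d=(M3−M2)/(6·2)=-49/94, b=Δ2−h2·(2M2+M3)/6=-243/47
t_q=13/4 → seg 1, τ=1/4; S=5+-213/47·τ+-177/47·τ²+108/47·τ³=1379/376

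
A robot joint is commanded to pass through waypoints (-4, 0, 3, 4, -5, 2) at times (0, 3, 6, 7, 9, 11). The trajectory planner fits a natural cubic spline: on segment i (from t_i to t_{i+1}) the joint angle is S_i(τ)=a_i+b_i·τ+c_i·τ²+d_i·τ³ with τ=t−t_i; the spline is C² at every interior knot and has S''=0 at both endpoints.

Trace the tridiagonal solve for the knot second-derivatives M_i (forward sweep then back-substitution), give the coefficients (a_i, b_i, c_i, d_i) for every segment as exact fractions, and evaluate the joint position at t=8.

  seg 0: a=-4 b=1465/933 c=0 d=-221/8397
  seg 1: a=0 b=802/933 c=-221/933 d=794/8397
  seg 2: a=3 b=1858/933 c=191/311 d=-1498/933
  seg 3: a=4 b=-1490/933 c=-1307/311 d=10267/7464
  seg 4: a=-5 b=-3547/1866 c=5039/1244 d=-5039/7464
S(8) = -1055/2488

Δ: Δ0=4/3, Δ1=1, Δ2=1, Δ3=-9/2, Δ4=7/2
row 1: diag=12, rhs=-2; c'=1/4, d'=-1/6
row 2: denom=8−3·1/4=29/4; d'=(0−3·-1/6)/(29/4)=2/29
row 3: denom=6−1·4/29=170/29; d'=(-33−1·2/29)/(170/29)=-959/170
row 4: denom=8−2·29/85=622/85; d'=(48−2·-959/170)/(622/85)=5039/622
back: M4=5039/622
back: M3=-959/170−29/85·5039/622=-2614/311
back: M2=2/29−4/29·-2614/311=382/311
back: M1=-1/6−1/4·382/311=-442/933
M: M0=0, M1=-442/933, M2=382/311, M3=-2614/311, M4=5039/622, M5=0
seg 0: a=-4, c=M0/2=0, d=(M1−M0)/(6·3)=-221/8397, b=Δ0−h0·(2M0+M1)/6=1465/933
seg 1: a=0, c=M1/2=-221/933, d=(M2−M1)/(6·3)=794/8397, b=Δ1−h1·(2M1+M2)/6=802/933
seg 2: a=3, c=M2/2=191/311, d=(M3−M2)/(6·1)=-1498/933, b=Δ2−h2·(2M2+M3)/6=1858/933
seg 3: a=4, c=M3/2=-1307/311, d=(M4−M3)/(6·2)=10267/7464, b=Δ3−h3·(2M3+M4)/6=-1490/933
seg 4: a=-5, c=M4/2=5039/1244, d=(M5−M4)/(6·2)=-5039/7464, b=Δ4−h4·(2M4+M5)/6=-3547/1866
t_q=8 → seg 3, τ=1; S=4+-1490/933·τ+-1307/311·τ²+10267/7464·τ³=-1055/2488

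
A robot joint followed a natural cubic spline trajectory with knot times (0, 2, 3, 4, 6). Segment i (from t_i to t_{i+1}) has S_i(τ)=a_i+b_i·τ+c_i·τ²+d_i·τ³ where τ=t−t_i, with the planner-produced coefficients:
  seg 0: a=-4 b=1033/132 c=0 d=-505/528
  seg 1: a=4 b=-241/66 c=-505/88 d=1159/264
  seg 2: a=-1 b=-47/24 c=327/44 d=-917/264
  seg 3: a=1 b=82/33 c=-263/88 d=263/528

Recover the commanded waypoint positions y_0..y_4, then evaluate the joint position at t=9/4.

y_0=-4 y_1=4 y_2=-1 y_3=1 y_4=-2
S(9/4) = 15753/5632

y_0 = S_0(0) = a_0 = -4
y_1 = S_1(0) = a_1 = 4
y_2 = S_2(0) = a_2 = -1
y_3 = S_3(0) = a_3 = 1
y_4 = S_3(2) = -2
t_q=9/4 is in segment 1 (τ=1/4); S_1(τ)=15753/5632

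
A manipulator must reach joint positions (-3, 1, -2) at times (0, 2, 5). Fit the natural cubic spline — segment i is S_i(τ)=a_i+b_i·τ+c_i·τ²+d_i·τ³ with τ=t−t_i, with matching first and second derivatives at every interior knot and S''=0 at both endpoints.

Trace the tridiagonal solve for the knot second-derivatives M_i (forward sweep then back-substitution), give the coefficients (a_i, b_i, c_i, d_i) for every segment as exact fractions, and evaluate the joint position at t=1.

Δ: Δ0=2, Δ1=-1
row 1: diag=10, rhs=-18; c'=3/10, d'=-9/5
back: M1=-9/5
M: M0=0, M1=-9/5, M2=0
seg 0: a=-3, c=M0/2=0, d=(M1−M0)/(6·2)=-3/20, b=Δ0−h0·(2M0+M1)/6=13/5
seg 1: a=1, c=M1/2=-9/10, d=(M2−M1)/(6·3)=1/10, b=Δ1−h1·(2M1+M2)/6=4/5
t_q=1 → seg 0, τ=1; S=-3+13/5·τ+0·τ²+-3/20·τ³=-11/20

  seg 0: a=-3 b=13/5 c=0 d=-3/20
  seg 1: a=1 b=4/5 c=-9/10 d=1/10
S(1) = -11/20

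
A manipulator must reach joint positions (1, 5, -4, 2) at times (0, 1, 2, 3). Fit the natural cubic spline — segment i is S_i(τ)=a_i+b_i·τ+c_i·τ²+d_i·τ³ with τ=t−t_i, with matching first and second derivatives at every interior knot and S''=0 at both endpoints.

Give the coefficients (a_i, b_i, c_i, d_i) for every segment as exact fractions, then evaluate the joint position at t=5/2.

  seg 0: a=1 b=127/15 c=0 d=-67/15
  seg 1: a=5 b=-74/15 c=-67/5 d=28/3
  seg 2: a=-4 b=-56/15 c=73/5 d=-73/15
S(5/2) = -113/40

Δ: Δ0=4, Δ1=-9, Δ2=6
row 1: diag=4, rhs=-78; c'=1/4, d'=-39/2
row 2: denom=4−1·1/4=15/4; d'=(90−1·-39/2)/(15/4)=146/5
back: M2=146/5
back: M1=-39/2−1/4·146/5=-134/5
M: M0=0, M1=-134/5, M2=146/5, M3=0
seg 0: a=1, c=M0/2=0, d=(M1−M0)/(6·1)=-67/15, b=Δ0−h0·(2M0+M1)/6=127/15
seg 1: a=5, c=M1/2=-67/5, d=(M2−M1)/(6·1)=28/3, b=Δ1−h1·(2M1+M2)/6=-74/15
seg 2: a=-4, c=M2/2=73/5, d=(M3−M2)/(6·1)=-73/15, b=Δ2−h2·(2M2+M3)/6=-56/15
t_q=5/2 → seg 2, τ=1/2; S=-4+-56/15·τ+73/5·τ²+-73/15·τ³=-113/40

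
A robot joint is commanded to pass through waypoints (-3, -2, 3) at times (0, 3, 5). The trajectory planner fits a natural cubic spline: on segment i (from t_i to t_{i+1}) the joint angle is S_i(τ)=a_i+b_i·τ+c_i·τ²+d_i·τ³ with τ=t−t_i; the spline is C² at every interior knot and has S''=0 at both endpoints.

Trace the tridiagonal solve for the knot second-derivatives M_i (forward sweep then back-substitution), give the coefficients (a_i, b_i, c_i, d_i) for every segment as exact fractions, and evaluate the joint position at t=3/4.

  seg 0: a=-3 b=-19/60 c=0 d=13/180
  seg 1: a=-2 b=49/30 c=13/20 d=-13/120
S(3/4) = -821/256

Δ: Δ0=1/3, Δ1=5/2
row 1: diag=10, rhs=13; c'=1/5, d'=13/10
back: M1=13/10
M: M0=0, M1=13/10, M2=0
seg 0: a=-3, c=M0/2=0, d=(M1−M0)/(6·3)=13/180, b=Δ0−h0·(2M0+M1)/6=-19/60
seg 1: a=-2, c=M1/2=13/20, d=(M2−M1)/(6·2)=-13/120, b=Δ1−h1·(2M1+M2)/6=49/30
t_q=3/4 → seg 0, τ=3/4; S=-3+-19/60·τ+0·τ²+13/180·τ³=-821/256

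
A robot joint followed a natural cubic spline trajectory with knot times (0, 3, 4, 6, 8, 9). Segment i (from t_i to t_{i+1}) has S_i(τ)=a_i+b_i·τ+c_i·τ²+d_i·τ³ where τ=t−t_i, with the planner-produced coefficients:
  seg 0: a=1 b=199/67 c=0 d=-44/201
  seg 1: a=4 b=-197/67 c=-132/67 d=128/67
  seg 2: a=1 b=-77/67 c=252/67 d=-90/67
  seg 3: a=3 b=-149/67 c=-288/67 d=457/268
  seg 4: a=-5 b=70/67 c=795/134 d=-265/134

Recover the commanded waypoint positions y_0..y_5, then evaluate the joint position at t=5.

y_0 = S_0(0) = a_0 = 1
y_1 = S_1(0) = a_1 = 4
y_2 = S_2(0) = a_2 = 1
y_3 = S_3(0) = a_3 = 3
y_4 = S_4(0) = a_4 = -5
y_5 = S_4(1) = 0
t_q=5 is in segment 2 (τ=1); S_2(τ)=152/67

y_0=1 y_1=4 y_2=1 y_3=3 y_4=-5 y_5=0
S(5) = 152/67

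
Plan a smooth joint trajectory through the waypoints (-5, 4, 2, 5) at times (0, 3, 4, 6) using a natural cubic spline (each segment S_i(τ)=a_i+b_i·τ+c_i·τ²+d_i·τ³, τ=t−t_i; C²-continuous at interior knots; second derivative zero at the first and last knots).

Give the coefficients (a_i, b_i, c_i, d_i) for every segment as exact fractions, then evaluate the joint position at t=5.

  seg 0: a=-5 b=483/94 c=0 d=-67/282
  seg 1: a=4 b=-60/47 c=-201/94 d=133/94
  seg 2: a=2 b=-123/94 c=99/47 d=-33/94
S(5) = 115/47

Δ: Δ0=3, Δ1=-2, Δ2=3/2
row 1: diag=8, rhs=-30; c'=1/8, d'=-15/4
row 2: denom=6−1·1/8=47/8; d'=(21−1·-15/4)/(47/8)=198/47
back: M2=198/47
back: M1=-15/4−1/8·198/47=-201/47
M: M0=0, M1=-201/47, M2=198/47, M3=0
seg 0: a=-5, c=M0/2=0, d=(M1−M0)/(6·3)=-67/282, b=Δ0−h0·(2M0+M1)/6=483/94
seg 1: a=4, c=M1/2=-201/94, d=(M2−M1)/(6·1)=133/94, b=Δ1−h1·(2M1+M2)/6=-60/47
seg 2: a=2, c=M2/2=99/47, d=(M3−M2)/(6·2)=-33/94, b=Δ2−h2·(2M2+M3)/6=-123/94
t_q=5 → seg 2, τ=1; S=2+-123/94·τ+99/47·τ²+-33/94·τ³=115/47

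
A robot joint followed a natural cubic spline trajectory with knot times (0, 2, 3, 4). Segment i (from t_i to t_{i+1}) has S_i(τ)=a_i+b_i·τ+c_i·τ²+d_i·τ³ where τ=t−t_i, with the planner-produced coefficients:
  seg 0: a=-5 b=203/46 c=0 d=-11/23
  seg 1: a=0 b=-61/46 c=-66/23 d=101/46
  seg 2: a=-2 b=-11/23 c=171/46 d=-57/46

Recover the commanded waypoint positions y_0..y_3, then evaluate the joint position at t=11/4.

y_0=-5 y_1=0 y_2=-2 y_3=0
S(11/4) = -4953/2944

y_0 = S_0(0) = a_0 = -5
y_1 = S_1(0) = a_1 = 0
y_2 = S_2(0) = a_2 = -2
y_3 = S_2(1) = 0
t_q=11/4 is in segment 1 (τ=3/4); S_1(τ)=-4953/2944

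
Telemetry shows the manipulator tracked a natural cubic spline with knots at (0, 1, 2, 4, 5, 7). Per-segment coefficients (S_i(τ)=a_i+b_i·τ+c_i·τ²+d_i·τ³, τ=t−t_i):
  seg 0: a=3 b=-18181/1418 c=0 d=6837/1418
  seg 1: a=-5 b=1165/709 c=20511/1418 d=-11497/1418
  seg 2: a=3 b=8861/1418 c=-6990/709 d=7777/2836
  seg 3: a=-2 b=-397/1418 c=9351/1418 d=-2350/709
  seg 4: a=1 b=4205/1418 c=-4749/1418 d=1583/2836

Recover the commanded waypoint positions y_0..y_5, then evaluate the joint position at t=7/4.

y_0 = S_0(0) = a_0 = 3
y_1 = S_1(0) = a_1 = -5
y_2 = S_2(0) = a_2 = 3
y_3 = S_3(0) = a_3 = -2
y_4 = S_4(0) = a_4 = 1
y_5 = S_4(2) = -2
t_q=7/4 is in segment 1 (τ=3/4); S_1(τ)=86057/90752

y_0=3 y_1=-5 y_2=3 y_3=-2 y_4=1 y_5=-2
S(7/4) = 86057/90752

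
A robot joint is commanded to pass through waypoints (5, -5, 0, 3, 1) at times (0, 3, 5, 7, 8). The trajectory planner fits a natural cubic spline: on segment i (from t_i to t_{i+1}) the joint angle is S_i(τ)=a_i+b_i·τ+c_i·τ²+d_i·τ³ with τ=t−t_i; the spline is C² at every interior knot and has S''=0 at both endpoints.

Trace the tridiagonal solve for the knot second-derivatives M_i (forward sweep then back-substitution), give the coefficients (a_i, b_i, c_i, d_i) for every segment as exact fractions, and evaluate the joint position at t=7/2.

Δ: Δ0=-10/3, Δ1=5/2, Δ2=3/2, Δ3=-2
row 1: diag=10, rhs=35; c'=1/5, d'=7/2
row 2: denom=8−2·1/5=38/5; d'=(-6−2·7/2)/(38/5)=-65/38
row 3: denom=6−2·5/19=104/19; d'=(-21−2·-65/38)/(104/19)=-167/52
back: M3=-167/52
back: M2=-65/38−5/19·-167/52=-45/52
back: M1=7/2−1/5·-45/52=191/52
M: M0=0, M1=191/52, M2=-45/52, M3=-167/52, M4=0
seg 0: a=5, c=M0/2=0, d=(M1−M0)/(6·3)=191/936, b=Δ0−h0·(2M0+M1)/6=-1613/312
seg 1: a=-5, c=M1/2=191/104, d=(M2−M1)/(6·2)=-59/156, b=Δ1−h1·(2M1+M2)/6=53/156
seg 2: a=0, c=M2/2=-45/104, d=(M3−M2)/(6·2)=-61/312, b=Δ2−h2·(2M2+M3)/6=491/156
seg 3: a=3, c=M3/2=-167/104, d=(M4−M3)/(6·1)=167/312, b=Δ3−h3·(2M3+M4)/6=-145/156
t_q=7/2 → seg 1, τ=1/2; S=-5+53/156·τ+191/104·τ²+-59/156·τ³=-919/208

  seg 0: a=5 b=-1613/312 c=0 d=191/936
  seg 1: a=-5 b=53/156 c=191/104 d=-59/156
  seg 2: a=0 b=491/156 c=-45/104 d=-61/312
  seg 3: a=3 b=-145/156 c=-167/104 d=167/312
S(7/2) = -919/208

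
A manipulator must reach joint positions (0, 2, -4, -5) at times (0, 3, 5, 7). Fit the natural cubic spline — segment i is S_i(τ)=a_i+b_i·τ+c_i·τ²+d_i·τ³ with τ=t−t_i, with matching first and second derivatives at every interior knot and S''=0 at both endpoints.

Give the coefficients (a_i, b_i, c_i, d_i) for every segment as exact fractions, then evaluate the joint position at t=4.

Δ: Δ0=2/3, Δ1=-3, Δ2=-1/2
row 1: diag=10, rhs=-22; c'=1/5, d'=-11/5
row 2: denom=8−2·1/5=38/5; d'=(15−2·-11/5)/(38/5)=97/38
back: M2=97/38
back: M1=-11/5−1/5·97/38=-103/38
M: M0=0, M1=-103/38, M2=97/38, M3=0
seg 0: a=0, c=M0/2=0, d=(M1−M0)/(6·3)=-103/684, b=Δ0−h0·(2M0+M1)/6=461/228
seg 1: a=2, c=M1/2=-103/76, d=(M2−M1)/(6·2)=25/57, b=Δ1−h1·(2M1+M2)/6=-233/114
seg 2: a=-4, c=M2/2=97/76, d=(M3−M2)/(6·2)=-97/456, b=Δ2−h2·(2M2+M3)/6=-251/114
t_q=4 → seg 1, τ=1; S=2+-233/114·τ+-103/76·τ²+25/57·τ³=-73/76

  seg 0: a=0 b=461/228 c=0 d=-103/684
  seg 1: a=2 b=-233/114 c=-103/76 d=25/57
  seg 2: a=-4 b=-251/114 c=97/76 d=-97/456
S(4) = -73/76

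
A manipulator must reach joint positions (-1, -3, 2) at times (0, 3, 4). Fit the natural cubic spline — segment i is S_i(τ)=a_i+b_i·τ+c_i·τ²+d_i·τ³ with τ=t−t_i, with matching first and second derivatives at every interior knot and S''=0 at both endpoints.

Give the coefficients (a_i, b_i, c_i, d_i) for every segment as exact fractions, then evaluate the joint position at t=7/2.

  seg 0: a=-1 b=-67/24 c=0 d=17/72
  seg 1: a=-3 b=43/12 c=17/8 d=-17/24
S(7/2) = -49/64

Δ: Δ0=-2/3, Δ1=5
row 1: diag=8, rhs=34; c'=1/8, d'=17/4
back: M1=17/4
M: M0=0, M1=17/4, M2=0
seg 0: a=-1, c=M0/2=0, d=(M1−M0)/(6·3)=17/72, b=Δ0−h0·(2M0+M1)/6=-67/24
seg 1: a=-3, c=M1/2=17/8, d=(M2−M1)/(6·1)=-17/24, b=Δ1−h1·(2M1+M2)/6=43/12
t_q=7/2 → seg 1, τ=1/2; S=-3+43/12·τ+17/8·τ²+-17/24·τ³=-49/64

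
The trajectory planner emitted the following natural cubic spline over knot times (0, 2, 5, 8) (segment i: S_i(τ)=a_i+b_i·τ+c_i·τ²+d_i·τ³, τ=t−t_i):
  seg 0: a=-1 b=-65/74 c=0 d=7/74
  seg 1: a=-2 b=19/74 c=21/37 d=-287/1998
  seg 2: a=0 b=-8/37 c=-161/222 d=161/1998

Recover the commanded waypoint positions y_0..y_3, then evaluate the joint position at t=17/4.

y_0 = S_0(0) = a_0 = -1
y_1 = S_1(0) = a_1 = -2
y_2 = S_2(0) = a_2 = 0
y_3 = S_2(3) = -5
t_q=17/4 is in segment 1 (τ=9/4); S_1(τ)=-877/4736

y_0=-1 y_1=-2 y_2=0 y_3=-5
S(17/4) = -877/4736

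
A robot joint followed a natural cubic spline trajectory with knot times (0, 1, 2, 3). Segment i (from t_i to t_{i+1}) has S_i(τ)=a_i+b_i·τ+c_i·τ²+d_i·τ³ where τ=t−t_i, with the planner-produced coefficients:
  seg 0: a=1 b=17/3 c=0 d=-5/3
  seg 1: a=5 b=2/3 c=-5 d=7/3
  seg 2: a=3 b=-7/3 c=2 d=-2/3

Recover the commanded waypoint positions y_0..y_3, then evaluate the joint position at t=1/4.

y_0=1 y_1=5 y_2=3 y_3=2
S(1/4) = 153/64

y_0 = S_0(0) = a_0 = 1
y_1 = S_1(0) = a_1 = 5
y_2 = S_2(0) = a_2 = 3
y_3 = S_2(1) = 2
t_q=1/4 is in segment 0 (τ=1/4); S_0(τ)=153/64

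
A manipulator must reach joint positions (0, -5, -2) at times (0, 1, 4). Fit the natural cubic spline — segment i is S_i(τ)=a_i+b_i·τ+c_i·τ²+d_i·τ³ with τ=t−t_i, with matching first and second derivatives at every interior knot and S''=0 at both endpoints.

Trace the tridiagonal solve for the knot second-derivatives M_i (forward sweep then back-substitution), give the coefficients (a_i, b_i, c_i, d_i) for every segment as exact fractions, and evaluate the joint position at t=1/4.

  seg 0: a=0 b=-23/4 c=0 d=3/4
  seg 1: a=-5 b=-7/2 c=9/4 d=-1/4
S(1/4) = -365/256

Δ: Δ0=-5, Δ1=1
row 1: diag=8, rhs=36; c'=3/8, d'=9/2
back: M1=9/2
M: M0=0, M1=9/2, M2=0
seg 0: a=0, c=M0/2=0, d=(M1−M0)/(6·1)=3/4, b=Δ0−h0·(2M0+M1)/6=-23/4
seg 1: a=-5, c=M1/2=9/4, d=(M2−M1)/(6·3)=-1/4, b=Δ1−h1·(2M1+M2)/6=-7/2
t_q=1/4 → seg 0, τ=1/4; S=0+-23/4·τ+0·τ²+3/4·τ³=-365/256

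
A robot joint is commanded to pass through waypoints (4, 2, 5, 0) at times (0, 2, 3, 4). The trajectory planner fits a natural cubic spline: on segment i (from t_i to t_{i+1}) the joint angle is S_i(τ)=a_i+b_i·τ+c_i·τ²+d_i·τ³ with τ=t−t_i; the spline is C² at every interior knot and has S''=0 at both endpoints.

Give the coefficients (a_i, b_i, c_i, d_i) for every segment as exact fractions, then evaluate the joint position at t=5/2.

  seg 0: a=4 b=-71/23 c=0 d=12/23
  seg 1: a=2 b=73/23 c=72/23 d=-76/23
  seg 2: a=5 b=-11/23 c=-156/23 d=52/23
S(5/2) = 91/23

Δ: Δ0=-1, Δ1=3, Δ2=-5
row 1: diag=6, rhs=24; c'=1/6, d'=4
row 2: denom=4−1·1/6=23/6; d'=(-48−1·4)/(23/6)=-312/23
back: M2=-312/23
back: M1=4−1/6·-312/23=144/23
M: M0=0, M1=144/23, M2=-312/23, M3=0
seg 0: a=4, c=M0/2=0, d=(M1−M0)/(6·2)=12/23, b=Δ0−h0·(2M0+M1)/6=-71/23
seg 1: a=2, c=M1/2=72/23, d=(M2−M1)/(6·1)=-76/23, b=Δ1−h1·(2M1+M2)/6=73/23
seg 2: a=5, c=M2/2=-156/23, d=(M3−M2)/(6·1)=52/23, b=Δ2−h2·(2M2+M3)/6=-11/23
t_q=5/2 → seg 1, τ=1/2; S=2+73/23·τ+72/23·τ²+-76/23·τ³=91/23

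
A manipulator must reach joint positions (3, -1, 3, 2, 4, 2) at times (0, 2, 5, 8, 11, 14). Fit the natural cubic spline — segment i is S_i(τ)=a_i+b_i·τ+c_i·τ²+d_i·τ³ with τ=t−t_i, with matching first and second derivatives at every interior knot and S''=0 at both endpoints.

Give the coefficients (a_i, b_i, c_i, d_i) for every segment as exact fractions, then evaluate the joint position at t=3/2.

  seg 0: a=3 b=-1464/515 c=0 d=217/1030
  seg 1: a=-1 b=-162/515 c=651/515 d=-3313/13905
  seg 2: a=3 b=431/515 c=-272/309 d=2272/13905
  seg 3: a=2 b=-17/515 c=304/515 d=-331/2781
  seg 4: a=4 b=152/515 c=-743/1545 d=743/13905
S(3/2) = -4557/8240

Δ: Δ0=-2, Δ1=4/3, Δ2=-1/3, Δ3=2/3, Δ4=-2/3
row 1: diag=10, rhs=20; c'=3/10, d'=2
row 2: denom=12−3·3/10=111/10; d'=(-10−3·2)/(111/10)=-160/111
row 3: denom=12−3·10/37=414/37; d'=(6−3·-160/111)/(414/37)=191/207
row 4: denom=12−3·37/138=515/46; d'=(-8−3·191/207)/(515/46)=-1486/1545
back: M4=-1486/1545
back: M3=191/207−37/138·-1486/1545=608/515
back: M2=-160/111−10/37·608/515=-544/309
back: M1=2−3/10·-544/309=1302/515
M: M0=0, M1=1302/515, M2=-544/309, M3=608/515, M4=-1486/1545, M5=0
seg 0: a=3, c=M0/2=0, d=(M1−M0)/(6·2)=217/1030, b=Δ0−h0·(2M0+M1)/6=-1464/515
seg 1: a=-1, c=M1/2=651/515, d=(M2−M1)/(6·3)=-3313/13905, b=Δ1−h1·(2M1+M2)/6=-162/515
seg 2: a=3, c=M2/2=-272/309, d=(M3−M2)/(6·3)=2272/13905, b=Δ2−h2·(2M2+M3)/6=431/515
seg 3: a=2, c=M3/2=304/515, d=(M4−M3)/(6·3)=-331/2781, b=Δ3−h3·(2M3+M4)/6=-17/515
seg 4: a=4, c=M4/2=-743/1545, d=(M5−M4)/(6·3)=743/13905, b=Δ4−h4·(2M4+M5)/6=152/515
t_q=3/2 → seg 0, τ=3/2; S=3+-1464/515·τ+0·τ²+217/1030·τ³=-4557/8240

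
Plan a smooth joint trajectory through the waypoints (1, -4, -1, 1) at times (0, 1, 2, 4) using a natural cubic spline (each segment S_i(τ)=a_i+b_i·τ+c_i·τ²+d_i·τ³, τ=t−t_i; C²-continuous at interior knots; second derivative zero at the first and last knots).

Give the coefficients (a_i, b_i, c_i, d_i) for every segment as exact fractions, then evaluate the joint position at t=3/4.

  seg 0: a=1 b=-165/23 c=0 d=50/23
  seg 1: a=-4 b=-15/23 c=150/23 d=-66/23
  seg 2: a=-1 b=87/23 c=-48/23 d=8/23
S(3/4) = -2549/736

Δ: Δ0=-5, Δ1=3, Δ2=1
row 1: diag=4, rhs=48; c'=1/4, d'=12
row 2: denom=6−1·1/4=23/4; d'=(-12−1·12)/(23/4)=-96/23
back: M2=-96/23
back: M1=12−1/4·-96/23=300/23
M: M0=0, M1=300/23, M2=-96/23, M3=0
seg 0: a=1, c=M0/2=0, d=(M1−M0)/(6·1)=50/23, b=Δ0−h0·(2M0+M1)/6=-165/23
seg 1: a=-4, c=M1/2=150/23, d=(M2−M1)/(6·1)=-66/23, b=Δ1−h1·(2M1+M2)/6=-15/23
seg 2: a=-1, c=M2/2=-48/23, d=(M3−M2)/(6·2)=8/23, b=Δ2−h2·(2M2+M3)/6=87/23
t_q=3/4 → seg 0, τ=3/4; S=1+-165/23·τ+0·τ²+50/23·τ³=-2549/736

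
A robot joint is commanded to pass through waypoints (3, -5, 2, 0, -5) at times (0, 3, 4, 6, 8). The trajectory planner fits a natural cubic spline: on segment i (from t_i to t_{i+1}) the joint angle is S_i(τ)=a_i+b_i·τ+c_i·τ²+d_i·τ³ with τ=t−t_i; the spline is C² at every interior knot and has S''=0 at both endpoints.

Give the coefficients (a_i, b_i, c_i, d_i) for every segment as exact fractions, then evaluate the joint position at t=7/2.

  seg 0: a=3 b=-7129/1032 c=0 d=1459/3096
  seg 1: a=-5 b=3001/516 c=1459/344 d=-3155/1032
  seg 2: a=2 b=5291/1032 c=-212/43 d=3853/4128
  seg 3: a=0 b=-1751/516 c=461/688 d=-461/4128
S(7/2) = -3891/2752

Δ: Δ0=-8/3, Δ1=7, Δ2=-1, Δ3=-5/2
row 1: diag=8, rhs=58; c'=1/8, d'=29/4
row 2: denom=6−1·1/8=47/8; d'=(-48−1·29/4)/(47/8)=-442/47
row 3: denom=8−2·16/47=344/47; d'=(-9−2·-442/47)/(344/47)=461/344
back: M3=461/344
back: M2=-442/47−16/47·461/344=-424/43
back: M1=29/4−1/8·-424/43=1459/172
M: M0=0, M1=1459/172, M2=-424/43, M3=461/344, M4=0
seg 0: a=3, c=M0/2=0, d=(M1−M0)/(6·3)=1459/3096, b=Δ0−h0·(2M0+M1)/6=-7129/1032
seg 1: a=-5, c=M1/2=1459/344, d=(M2−M1)/(6·1)=-3155/1032, b=Δ1−h1·(2M1+M2)/6=3001/516
seg 2: a=2, c=M2/2=-212/43, d=(M3−M2)/(6·2)=3853/4128, b=Δ2−h2·(2M2+M3)/6=5291/1032
seg 3: a=0, c=M3/2=461/688, d=(M4−M3)/(6·2)=-461/4128, b=Δ3−h3·(2M3+M4)/6=-1751/516
t_q=7/2 → seg 1, τ=1/2; S=-5+3001/516·τ+1459/344·τ²+-3155/1032·τ³=-3891/2752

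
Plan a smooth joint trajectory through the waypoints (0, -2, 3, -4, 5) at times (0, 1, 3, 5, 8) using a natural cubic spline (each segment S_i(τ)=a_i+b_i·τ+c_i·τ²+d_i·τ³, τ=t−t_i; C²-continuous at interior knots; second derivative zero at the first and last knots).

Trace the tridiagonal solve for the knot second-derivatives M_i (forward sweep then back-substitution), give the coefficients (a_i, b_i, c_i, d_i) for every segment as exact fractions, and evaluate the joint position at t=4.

Δ: Δ0=-2, Δ1=5/2, Δ2=-7/2, Δ3=3
row 1: diag=6, rhs=27; c'=1/3, d'=9/2
row 2: denom=8−2·1/3=22/3; d'=(-36−2·9/2)/(22/3)=-135/22
row 3: denom=10−2·3/11=104/11; d'=(39−2·-135/22)/(104/11)=141/26
back: M3=141/26
back: M2=-135/22−3/11·141/26=-99/13
back: M1=9/2−1/3·-99/13=183/26
M: M0=0, M1=183/26, M2=-99/13, M3=141/26, M4=0
seg 0: a=0, c=M0/2=0, d=(M1−M0)/(6·1)=61/52, b=Δ0−h0·(2M0+M1)/6=-165/52
seg 1: a=-2, c=M1/2=183/52, d=(M2−M1)/(6·2)=-127/104, b=Δ1−h1·(2M1+M2)/6=9/26
seg 2: a=3, c=M2/2=-99/26, d=(M3−M2)/(6·2)=113/104, b=Δ2−h2·(2M2+M3)/6=-3/13
seg 3: a=-4, c=M3/2=141/52, d=(M4−M3)/(6·3)=-47/156, b=Δ3−h3·(2M3+M4)/6=-63/26
t_q=4 → seg 2, τ=1; S=3+-3/13·τ+-99/26·τ²+113/104·τ³=5/104

  seg 0: a=0 b=-165/52 c=0 d=61/52
  seg 1: a=-2 b=9/26 c=183/52 d=-127/104
  seg 2: a=3 b=-3/13 c=-99/26 d=113/104
  seg 3: a=-4 b=-63/26 c=141/52 d=-47/156
S(4) = 5/104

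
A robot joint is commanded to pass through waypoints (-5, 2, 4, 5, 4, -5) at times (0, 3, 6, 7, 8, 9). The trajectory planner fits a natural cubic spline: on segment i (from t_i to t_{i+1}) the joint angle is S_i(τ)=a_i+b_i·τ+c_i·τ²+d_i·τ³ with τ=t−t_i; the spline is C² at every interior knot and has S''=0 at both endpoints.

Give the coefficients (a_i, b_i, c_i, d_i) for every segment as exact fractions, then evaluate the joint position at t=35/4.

  seg 0: a=-5 b=1186/419 c=0 d=-625/11313
  seg 1: a=2 b=561/419 c=-625/1257 d=1030/11313
  seg 2: a=4 b=341/419 c=135/419 d=-57/419
  seg 3: a=5 b=440/419 c=-36/419 d=-823/419
  seg 4: a=4 b=-2101/419 c=-2505/419 d=835/419
S(35/4) = -61219/26816

Δ: Δ0=7/3, Δ1=2/3, Δ2=1, Δ3=-1, Δ4=-9
row 1: diag=12, rhs=-10; c'=1/4, d'=-5/6
row 2: denom=8−3·1/4=29/4; d'=(2−3·-5/6)/(29/4)=18/29
row 3: denom=4−1·4/29=112/29; d'=(-12−1·18/29)/(112/29)=-183/56
row 4: denom=4−1·29/112=419/112; d'=(-48−1·-183/56)/(419/112)=-5010/419
back: M4=-5010/419
back: M3=-183/56−29/112·-5010/419=-72/419
back: M2=18/29−4/29·-72/419=270/419
back: M1=-5/6−1/4·270/419=-1250/1257
M: M0=0, M1=-1250/1257, M2=270/419, M3=-72/419, M4=-5010/419, M5=0
seg 0: a=-5, c=M0/2=0, d=(M1−M0)/(6·3)=-625/11313, b=Δ0−h0·(2M0+M1)/6=1186/419
seg 1: a=2, c=M1/2=-625/1257, d=(M2−M1)/(6·3)=1030/11313, b=Δ1−h1·(2M1+M2)/6=561/419
seg 2: a=4, c=M2/2=135/419, d=(M3−M2)/(6·1)=-57/419, b=Δ2−h2·(2M2+M3)/6=341/419
seg 3: a=5, c=M3/2=-36/419, d=(M4−M3)/(6·1)=-823/419, b=Δ3−h3·(2M3+M4)/6=440/419
seg 4: a=4, c=M4/2=-2505/419, d=(M5−M4)/(6·1)=835/419, b=Δ4−h4·(2M4+M5)/6=-2101/419
t_q=35/4 → seg 4, τ=3/4; S=4+-2101/419·τ+-2505/419·τ²+835/419·τ³=-61219/26816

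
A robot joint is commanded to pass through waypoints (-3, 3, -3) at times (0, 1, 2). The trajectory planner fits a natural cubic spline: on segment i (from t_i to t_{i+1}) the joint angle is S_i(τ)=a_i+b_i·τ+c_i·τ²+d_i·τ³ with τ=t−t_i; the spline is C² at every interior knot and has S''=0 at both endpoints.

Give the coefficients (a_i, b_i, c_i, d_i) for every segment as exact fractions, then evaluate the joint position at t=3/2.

Δ: Δ0=6, Δ1=-6
row 1: diag=4, rhs=-72; c'=1/4, d'=-18
back: M1=-18
M: M0=0, M1=-18, M2=0
seg 0: a=-3, c=M0/2=0, d=(M1−M0)/(6·1)=-3, b=Δ0−h0·(2M0+M1)/6=9
seg 1: a=3, c=M1/2=-9, d=(M2−M1)/(6·1)=3, b=Δ1−h1·(2M1+M2)/6=0
t_q=3/2 → seg 1, τ=1/2; S=3+0·τ+-9·τ²+3·τ³=9/8

  seg 0: a=-3 b=9 c=0 d=-3
  seg 1: a=3 b=0 c=-9 d=3
S(3/2) = 9/8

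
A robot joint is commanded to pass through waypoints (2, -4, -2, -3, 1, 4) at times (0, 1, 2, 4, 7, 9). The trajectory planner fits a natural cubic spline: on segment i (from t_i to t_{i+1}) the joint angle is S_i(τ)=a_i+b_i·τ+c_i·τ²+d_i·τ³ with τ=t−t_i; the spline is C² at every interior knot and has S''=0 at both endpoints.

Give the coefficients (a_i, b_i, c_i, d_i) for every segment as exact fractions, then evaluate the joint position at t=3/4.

Δ: Δ0=-6, Δ1=2, Δ2=-1/2, Δ3=4/3, Δ4=3/2
row 1: diag=4, rhs=48; c'=1/4, d'=12
row 2: denom=6−1·1/4=23/4; d'=(-15−1·12)/(23/4)=-108/23
row 3: denom=10−2·8/23=214/23; d'=(11−2·-108/23)/(214/23)=469/214
row 4: denom=10−3·69/214=1933/214; d'=(1−3·469/214)/(1933/214)=-1193/1933
back: M4=-1193/1933
back: M3=469/214−69/214·-1193/1933=4621/1933
back: M2=-108/23−8/23·4621/1933=-10684/1933
back: M1=12−1/4·-10684/1933=25867/1933
M: M0=0, M1=25867/1933, M2=-10684/1933, M3=4621/1933, M4=-1193/1933, M5=0
seg 0: a=2, c=M0/2=0, d=(M1−M0)/(6·1)=25867/11598, b=Δ0−h0·(2M0+M1)/6=-95455/11598
seg 1: a=-4, c=M1/2=25867/3866, d=(M2−M1)/(6·1)=-36551/11598, b=Δ1−h1·(2M1+M2)/6=-8927/5799
seg 2: a=-2, c=M2/2=-5342/1933, d=(M3−M2)/(6·2)=15305/23196, b=Δ2−h2·(2M2+M3)/6=27695/11598
seg 3: a=-3, c=M3/2=4621/3866, d=(M4−M3)/(6·3)=-323/1933, b=Δ3−h3·(2M3+M4)/6=-8683/11598
seg 4: a=1, c=M4/2=-1193/3866, d=(M5−M4)/(6·2)=1193/23196, b=Δ4−h4·(2M4+M5)/6=22169/11598
t_q=3/4 → seg 0, τ=3/4; S=2+-95455/11598·τ+0·τ²+25867/11598·τ³=-799629/247424

  seg 0: a=2 b=-95455/11598 c=0 d=25867/11598
  seg 1: a=-4 b=-8927/5799 c=25867/3866 d=-36551/11598
  seg 2: a=-2 b=27695/11598 c=-5342/1933 d=15305/23196
  seg 3: a=-3 b=-8683/11598 c=4621/3866 d=-323/1933
  seg 4: a=1 b=22169/11598 c=-1193/3866 d=1193/23196
S(3/4) = -799629/247424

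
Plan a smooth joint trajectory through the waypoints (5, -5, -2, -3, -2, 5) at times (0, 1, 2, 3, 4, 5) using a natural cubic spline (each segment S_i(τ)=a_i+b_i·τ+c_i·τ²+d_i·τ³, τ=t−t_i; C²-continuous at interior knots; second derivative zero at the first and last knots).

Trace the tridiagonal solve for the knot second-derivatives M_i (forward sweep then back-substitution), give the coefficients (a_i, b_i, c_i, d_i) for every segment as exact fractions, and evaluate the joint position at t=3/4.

Δ: Δ0=-10, Δ1=3, Δ2=-1, Δ3=1, Δ4=7
row 1: diag=4, rhs=78; c'=1/4, d'=39/2
row 2: denom=4−1·1/4=15/4; d'=(-24−1·39/2)/(15/4)=-58/5
row 3: denom=4−1·4/15=56/15; d'=(12−1·-58/5)/(56/15)=177/28
row 4: denom=4−1·15/56=209/56; d'=(36−1·177/28)/(209/56)=1662/209
back: M4=1662/209
back: M3=177/28−15/56·1662/209=876/209
back: M2=-58/5−4/15·876/209=-2658/209
back: M1=39/2−1/4·-2658/209=4740/209
M: M0=0, M1=4740/209, M2=-2658/209, M3=876/209, M4=1662/209, M5=0
seg 0: a=5, c=M0/2=0, d=(M1−M0)/(6·1)=790/209, b=Δ0−h0·(2M0+M1)/6=-2880/209
seg 1: a=-5, c=M1/2=2370/209, d=(M2−M1)/(6·1)=-1233/209, b=Δ1−h1·(2M1+M2)/6=-510/209
seg 2: a=-2, c=M2/2=-1329/209, d=(M3−M2)/(6·1)=31/11, b=Δ2−h2·(2M2+M3)/6=531/209
seg 3: a=-3, c=M3/2=438/209, d=(M4−M3)/(6·1)=131/209, b=Δ3−h3·(2M3+M4)/6=-360/209
seg 4: a=-2, c=M4/2=831/209, d=(M5−M4)/(6·1)=-277/209, b=Δ4−h4·(2M4+M5)/6=909/209
t_q=3/4 → seg 0, τ=3/4; S=5+-2880/209·τ+0·τ²+790/209·τ³=-25015/6688

  seg 0: a=5 b=-2880/209 c=0 d=790/209
  seg 1: a=-5 b=-510/209 c=2370/209 d=-1233/209
  seg 2: a=-2 b=531/209 c=-1329/209 d=31/11
  seg 3: a=-3 b=-360/209 c=438/209 d=131/209
  seg 4: a=-2 b=909/209 c=831/209 d=-277/209
S(3/4) = -25015/6688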